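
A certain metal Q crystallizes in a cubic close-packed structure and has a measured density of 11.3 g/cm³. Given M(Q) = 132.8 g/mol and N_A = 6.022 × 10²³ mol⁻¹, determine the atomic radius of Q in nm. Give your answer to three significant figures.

0.151 nm

For an FCC cell (Z = 4), a³ = Z·M/(N_A·ρ) = 4 × 132.8 / (6.022 × 10²³ × 11.30) = 7.806 × 10^-23 cm³, so a = 4.274 × 10^-8 cm = 0.4274 nm.
Atoms touch along the face diagonal, so √2·a = 4r, so r = 0.3536 × a = 0.151 nm.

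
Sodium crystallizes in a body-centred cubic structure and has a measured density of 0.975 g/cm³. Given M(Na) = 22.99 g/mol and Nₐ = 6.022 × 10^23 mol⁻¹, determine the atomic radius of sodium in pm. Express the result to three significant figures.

185 pm

For a BCC cell (Z = 2), a³ = Z·M/(N_A·ρ) = 2 × 22.99 / (6.022 × 10²³ × 0.9750) = 7.831 × 10^-23 cm³, so a = 4.278 × 10^-8 cm = 427.8 pm.
Atoms touch along the body diagonal, so √3·a = 4r, so r = 0.4330 × a = 185 pm.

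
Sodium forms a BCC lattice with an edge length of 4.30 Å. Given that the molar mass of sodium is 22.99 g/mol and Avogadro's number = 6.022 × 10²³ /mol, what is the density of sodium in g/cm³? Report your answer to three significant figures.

A BCC unit cell contains Z = 2 atoms.
Cell volume: a³ = (4.30 Å)³ = (4.300 × 10^-8 cm)³ = 7.951 × 10^-23 cm³.
ρ = Z·M/(N_A·a³) = 2 × 22.99 / (6.022 × 10²³ × 7.951 × 10^-23) = 0.9603 g/cm³.

0.960 g/cm³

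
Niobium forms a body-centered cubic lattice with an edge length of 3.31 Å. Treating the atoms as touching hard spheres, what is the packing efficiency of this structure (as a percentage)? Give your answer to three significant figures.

In a BCC lattice atoms touch along the body diagonal, so √3·a = 4r, so r = 0.4330a = 1.433 Å.
Packing fraction = Z·(4/3)πr³ / a³ = 2 × (4/3)π × (1.433)³ / (3.31)³ = 0.6802 = 68.0%.

68.0%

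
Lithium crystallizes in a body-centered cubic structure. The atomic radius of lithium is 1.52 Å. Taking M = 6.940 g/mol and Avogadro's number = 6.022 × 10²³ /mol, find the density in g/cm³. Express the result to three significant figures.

In a BCC lattice, atoms touch along the body diagonal, so √3·a = 4r, giving a = 3.510 Å = 3.510 × 10^-8 cm.
With Z = 2, ρ = Z·M/(N_A·a³) = 2 × 6.940 / (6.022 × 10²³ × 4.325 × 10^-23) = 0.5329 g/cm³.

0.533 g/cm³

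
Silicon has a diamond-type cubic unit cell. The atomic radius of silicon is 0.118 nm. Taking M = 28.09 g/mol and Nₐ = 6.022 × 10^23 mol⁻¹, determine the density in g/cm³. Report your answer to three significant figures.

2.30 g/cm³

In a diamond cubic lattice, nearest neighbors lie along the body diagonal with √3·a = 8r, giving a = 0.5450 nm = 5.450 × 10^-8 cm.
With Z = 8, ρ = Z·M/(N_A·a³) = 8 × 28.09 / (6.022 × 10²³ × 1.619 × 10^-22) = 2.305 g/cm³.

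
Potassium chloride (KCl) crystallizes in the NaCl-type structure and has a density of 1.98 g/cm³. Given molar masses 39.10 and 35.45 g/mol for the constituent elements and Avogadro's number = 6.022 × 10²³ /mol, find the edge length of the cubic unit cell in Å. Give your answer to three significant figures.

M(KCl) = 74.55 g/mol; Z = 4 formula units per cell.
a³ = Z·M/(N_A·ρ) = 4 × 74.55 / (6.022 × 10²³ × 1.98) = 2.501 × 10^-22 cm³, so a = 6.300 × 10^-8 cm = 6.30 Å.

6.30 Å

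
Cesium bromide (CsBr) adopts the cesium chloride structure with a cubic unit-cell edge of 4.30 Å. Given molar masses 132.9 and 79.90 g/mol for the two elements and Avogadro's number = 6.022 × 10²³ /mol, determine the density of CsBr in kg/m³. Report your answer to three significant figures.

The cesium chloride structure contains Z = 1 formula unit per cell; M(CsBr) = 132.9 + 79.90 = 212.8 g/mol.
a³ = (4.300 × 10^-8 cm)³ = 7.951 × 10^-23 cm³.
ρ = 1 × 212.8 / (6.022 × 10²³ × 7.951 × 10^-23) = 4.445 g/cm³ = 4440 kg/m³.

4440 kg/m³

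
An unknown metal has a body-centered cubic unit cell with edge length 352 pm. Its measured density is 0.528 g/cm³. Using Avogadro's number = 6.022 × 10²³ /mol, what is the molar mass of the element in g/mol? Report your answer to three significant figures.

6.93 g/mol

A BCC cell has Z = 2 atoms; a = 3.520 × 10^-8 cm.
M = ρ·N_A·a³/Z = 0.528 × 6.022 × 10²³ × 4.361 × 10^-23 / 2 = 6.93 g/mol.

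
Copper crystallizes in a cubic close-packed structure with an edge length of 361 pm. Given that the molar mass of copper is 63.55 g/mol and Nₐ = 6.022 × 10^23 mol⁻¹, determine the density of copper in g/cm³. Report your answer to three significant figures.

An FCC unit cell contains Z = 4 atoms.
Cell volume: a³ = (361 pm)³ = (3.610 × 10^-8 cm)³ = 4.705 × 10^-23 cm³.
ρ = Z·M/(N_A·a³) = 4 × 63.55 / (6.022 × 10²³ × 4.705 × 10^-23) = 8.972 g/cm³.

8.97 g/cm³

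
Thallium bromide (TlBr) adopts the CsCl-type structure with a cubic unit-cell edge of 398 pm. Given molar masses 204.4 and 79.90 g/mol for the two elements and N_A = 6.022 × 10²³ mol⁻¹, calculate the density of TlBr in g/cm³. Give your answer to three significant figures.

7.49 g/cm³

The CsCl-type structure contains Z = 1 formula unit per cell; M(TlBr) = 204.4 + 79.90 = 284.3 g/mol.
a³ = (3.980 × 10^-8 cm)³ = 6.304 × 10^-23 cm³.
ρ = 1 × 284.3 / (6.022 × 10²³ × 6.304 × 10^-23) = 7.488 g/cm³.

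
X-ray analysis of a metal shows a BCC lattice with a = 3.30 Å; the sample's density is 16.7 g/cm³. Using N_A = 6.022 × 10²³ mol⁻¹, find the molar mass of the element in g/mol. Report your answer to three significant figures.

A BCC cell has Z = 2 atoms; a = 3.300 × 10^-8 cm.
M = ρ·N_A·a³/Z = 16.7 × 6.022 × 10²³ × 3.594 × 10^-23 / 2 = 181 g/mol.

181 g/mol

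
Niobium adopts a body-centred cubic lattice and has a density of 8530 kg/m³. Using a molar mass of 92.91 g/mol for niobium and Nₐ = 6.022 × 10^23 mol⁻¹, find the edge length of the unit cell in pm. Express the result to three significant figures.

With Z = 2 atoms per BCC cell, a³ = Z·M/(N_A·ρ) = 2 × 92.91 / (6.022 × 10²³ × 8.530 g/cm³) = 3.617 × 10^-23 cm³.
a = (3.617 × 10^-23)^(1/3) = 3.307 × 10^-8 cm = 331 pm.

331 pm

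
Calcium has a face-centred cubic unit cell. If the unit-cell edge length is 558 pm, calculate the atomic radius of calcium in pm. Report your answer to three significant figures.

197 pm

In an FCC lattice, atoms touch along the face diagonal, so √2·a = 4r.
r = √2·a/4 = 1.4142 × 558 / 4 = 197 pm.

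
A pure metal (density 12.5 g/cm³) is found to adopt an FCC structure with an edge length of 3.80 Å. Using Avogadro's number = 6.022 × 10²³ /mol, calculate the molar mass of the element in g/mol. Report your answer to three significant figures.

An FCC cell has Z = 4 atoms; a = 3.800 × 10^-8 cm.
M = ρ·N_A·a³/Z = 12.5 × 6.022 × 10²³ × 5.487 × 10^-23 / 4 = 103 g/mol.

103 g/mol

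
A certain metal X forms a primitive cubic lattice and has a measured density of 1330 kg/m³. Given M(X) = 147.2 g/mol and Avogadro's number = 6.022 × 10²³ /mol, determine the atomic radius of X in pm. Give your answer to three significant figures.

For a simple cubic cell (Z = 1), a³ = Z·M/(N_A·ρ) = 1 × 147.2 / (6.022 × 10²³ × 1.330) = 1.838 × 10^-22 cm³, so a = 5.686 × 10^-8 cm = 568.6 pm.
Atoms touch along the cell edge, so a = 2r, so r = 0.5000 × a = 284 pm.

284 pm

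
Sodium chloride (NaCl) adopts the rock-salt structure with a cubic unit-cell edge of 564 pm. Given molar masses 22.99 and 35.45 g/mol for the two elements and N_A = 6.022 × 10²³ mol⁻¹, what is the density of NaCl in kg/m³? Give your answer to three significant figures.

2160 kg/m³

The rock-salt structure contains Z = 4 formula units per cell; M(NaCl) = 22.99 + 35.45 = 58.44 g/mol.
a³ = (5.640 × 10^-8 cm)³ = 1.794 × 10^-22 cm³.
ρ = 4 × 58.44 / (6.022 × 10²³ × 1.794 × 10^-22) = 2.164 g/cm³ = 2160 kg/m³.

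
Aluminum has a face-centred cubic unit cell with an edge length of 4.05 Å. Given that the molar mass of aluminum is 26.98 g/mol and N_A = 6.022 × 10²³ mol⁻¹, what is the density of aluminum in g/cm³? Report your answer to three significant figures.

An FCC unit cell contains Z = 4 atoms.
Cell volume: a³ = (4.05 Å)³ = (4.050 × 10^-8 cm)³ = 6.643 × 10^-23 cm³.
ρ = Z·M/(N_A·a³) = 4 × 26.98 / (6.022 × 10²³ × 6.643 × 10^-23) = 2.698 g/cm³.

2.70 g/cm³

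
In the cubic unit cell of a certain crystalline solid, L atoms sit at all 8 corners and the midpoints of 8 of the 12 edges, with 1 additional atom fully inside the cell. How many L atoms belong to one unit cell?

4

Corner atoms are shared by 8 cells (1/8 each), edge atoms by 4 (1/4 each), interior atoms are unshared.
Net atoms = 8 × 1/8 + 8 × 1/4 + 1 = 1 + 2 + 1 = 4.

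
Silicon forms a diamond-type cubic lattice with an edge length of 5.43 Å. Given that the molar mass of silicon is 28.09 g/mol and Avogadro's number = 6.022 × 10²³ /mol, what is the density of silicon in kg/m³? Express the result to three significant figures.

2330 kg/m³

A diamond cubic unit cell contains Z = 8 atoms.
Cell volume: a³ = (5.43 Å)³ = (5.430 × 10^-8 cm)³ = 1.601 × 10^-22 cm³.
ρ = Z·M/(N_A·a³) = 8 × 28.09 / (6.022 × 10²³ × 1.601 × 10^-22) = 2.331 g/cm³ = 2330 kg/m³.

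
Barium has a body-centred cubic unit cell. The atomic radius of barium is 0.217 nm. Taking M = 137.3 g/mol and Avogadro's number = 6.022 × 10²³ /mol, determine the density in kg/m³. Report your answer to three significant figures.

3620 kg/m³

In a BCC lattice, atoms touch along the body diagonal, so √3·a = 4r, giving a = 0.5011 nm = 5.011 × 10^-8 cm.
With Z = 2, ρ = Z·M/(N_A·a³) = 2 × 137.3 / (6.022 × 10²³ × 1.259 × 10^-22) = 3.623 g/cm³ = 3620 kg/m³.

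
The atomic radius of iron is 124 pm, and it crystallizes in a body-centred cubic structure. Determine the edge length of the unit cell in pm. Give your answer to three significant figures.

In a BCC lattice, atoms touch along the body diagonal, so √3·a = 4r.
a = 4r/√3 = 4 × 124 / 1.7321 = 286 pm.

286 pm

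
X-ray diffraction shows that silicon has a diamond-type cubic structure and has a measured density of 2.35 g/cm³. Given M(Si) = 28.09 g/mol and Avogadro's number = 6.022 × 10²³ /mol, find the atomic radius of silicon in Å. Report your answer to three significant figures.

1.17 Å

For a diamond cubic cell (Z = 8), a³ = Z·M/(N_A·ρ) = 8 × 28.09 / (6.022 × 10²³ × 2.350) = 1.588 × 10^-22 cm³, so a = 5.415 × 10^-8 cm = 5.415 Å.
Nearest neighbors lie along the body diagonal with √3·a = 8r, so r = 0.2165 × a = 1.17 Å.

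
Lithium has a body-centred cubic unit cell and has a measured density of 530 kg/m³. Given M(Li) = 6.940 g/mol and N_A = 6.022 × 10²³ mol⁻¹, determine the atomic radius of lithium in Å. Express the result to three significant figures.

1.52 Å

For a BCC cell (Z = 2), a³ = Z·M/(N_A·ρ) = 2 × 6.940 / (6.022 × 10²³ × 0.5300) = 4.349 × 10^-23 cm³, so a = 3.517 × 10^-8 cm = 3.517 Å.
Atoms touch along the body diagonal, so √3·a = 4r, so r = 0.4330 × a = 1.52 Å.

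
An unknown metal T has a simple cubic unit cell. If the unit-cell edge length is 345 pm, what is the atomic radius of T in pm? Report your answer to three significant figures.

173 pm

In a simple cubic lattice, atoms touch along the cell edge, so a = 2r.
r = a/2 = 345/2 = 173 pm.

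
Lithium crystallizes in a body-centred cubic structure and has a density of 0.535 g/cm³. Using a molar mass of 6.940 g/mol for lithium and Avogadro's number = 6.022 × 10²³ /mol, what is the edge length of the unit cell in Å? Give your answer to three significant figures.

3.51 Å

With Z = 2 atoms per BCC cell, a³ = Z·M/(N_A·ρ) = 2 × 6.940 / (6.022 × 10²³ × 0.5350 g/cm³) = 4.308 × 10^-23 cm³.
a = (4.308 × 10^-23)^(1/3) = 3.506 × 10^-8 cm = 3.51 Å.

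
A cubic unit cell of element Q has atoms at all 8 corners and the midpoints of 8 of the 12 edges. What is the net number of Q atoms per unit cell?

Corner atoms are shared by 8 cells (1/8 each), edge atoms by 4 (1/4 each).
Net atoms = 8 × 1/8 + 8 × 1/4 = 1 + 2 = 3.

3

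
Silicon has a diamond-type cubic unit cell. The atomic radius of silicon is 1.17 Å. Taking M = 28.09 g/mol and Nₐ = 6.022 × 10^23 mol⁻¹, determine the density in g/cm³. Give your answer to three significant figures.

In a diamond cubic lattice, nearest neighbors lie along the body diagonal with √3·a = 8r, giving a = 5.404 Å = 5.404 × 10^-8 cm.
With Z = 8, ρ = Z·M/(N_A·a³) = 8 × 28.09 / (6.022 × 10²³ × 1.578 × 10^-22) = 2.365 g/cm³.

2.36 g/cm³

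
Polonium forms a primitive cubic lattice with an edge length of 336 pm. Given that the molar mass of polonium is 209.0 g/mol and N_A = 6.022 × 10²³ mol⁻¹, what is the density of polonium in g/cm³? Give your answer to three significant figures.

A simple cubic unit cell contains Z = 1 atom.
Cell volume: a³ = (336 pm)³ = (3.360 × 10^-8 cm)³ = 3.793 × 10^-23 cm³.
ρ = Z·M/(N_A·a³) = 1 × 209.0 / (6.022 × 10²³ × 3.793 × 10^-23) = 9.149 g/cm³.

9.15 g/cm³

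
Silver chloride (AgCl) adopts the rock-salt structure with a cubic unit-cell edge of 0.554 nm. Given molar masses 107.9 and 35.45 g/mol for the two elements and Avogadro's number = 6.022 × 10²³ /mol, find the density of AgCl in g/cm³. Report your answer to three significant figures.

The rock-salt structure contains Z = 4 formula units per cell; M(AgCl) = 107.9 + 35.45 = 143.35 g/mol.
a³ = (5.540 × 10^-8 cm)³ = 1.700 × 10^-22 cm³.
ρ = 4 × 143.35 / (6.022 × 10²³ × 1.700 × 10^-22) = 5.600 g/cm³.

5.60 g/cm³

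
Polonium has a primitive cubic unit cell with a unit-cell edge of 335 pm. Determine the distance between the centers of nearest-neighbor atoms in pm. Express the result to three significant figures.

335 pm

In a simple cubic structure, atoms touch along the cell edge, so a = 2r; the nearest-neighbor distance equals 2r = 1.000·a.
d = 1.000 × 335 = 335 pm.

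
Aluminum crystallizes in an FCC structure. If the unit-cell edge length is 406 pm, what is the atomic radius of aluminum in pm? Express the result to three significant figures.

144 pm

In an FCC lattice, atoms touch along the face diagonal, so √2·a = 4r.
r = √2·a/4 = 1.4142 × 406 / 4 = 144 pm.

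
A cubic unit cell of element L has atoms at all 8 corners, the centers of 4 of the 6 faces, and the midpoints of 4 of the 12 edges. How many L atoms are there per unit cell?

Corner atoms are shared by 8 cells (1/8 each), face atoms by 2 (1/2 each), edge atoms by 4 (1/4 each).
Net atoms = 8 × 1/8 + 4 × 1/2 + 4 × 1/4 = 1 + 2 + 1 = 4.

4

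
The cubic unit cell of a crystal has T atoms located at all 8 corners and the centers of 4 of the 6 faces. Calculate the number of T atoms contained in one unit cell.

Corner atoms are shared by 8 cells (1/8 each), face atoms by 2 (1/2 each).
Net atoms = 8 × 1/8 + 4 × 1/2 = 1 + 2 = 3.

3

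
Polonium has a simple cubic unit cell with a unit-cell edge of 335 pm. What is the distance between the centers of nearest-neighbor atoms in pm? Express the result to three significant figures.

In a simple cubic structure, atoms touch along the cell edge, so a = 2r; the nearest-neighbor distance equals 2r = 1.000·a.
d = 1.000 × 335 = 335 pm.

335 pm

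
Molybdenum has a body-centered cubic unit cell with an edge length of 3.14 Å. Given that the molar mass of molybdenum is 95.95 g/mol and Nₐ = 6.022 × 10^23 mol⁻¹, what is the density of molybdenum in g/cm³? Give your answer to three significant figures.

A BCC unit cell contains Z = 2 atoms.
Cell volume: a³ = (3.14 Å)³ = (3.140 × 10^-8 cm)³ = 3.096 × 10^-23 cm³.
ρ = Z·M/(N_A·a³) = 2 × 95.95 / (6.022 × 10²³ × 3.096 × 10^-23) = 10.29 g/cm³.

10.3 g/cm³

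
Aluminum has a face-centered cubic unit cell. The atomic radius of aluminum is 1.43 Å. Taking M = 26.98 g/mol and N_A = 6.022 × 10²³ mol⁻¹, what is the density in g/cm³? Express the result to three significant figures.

In an FCC lattice, atoms touch along the face diagonal, so √2·a = 4r, giving a = 4.045 Å = 4.045 × 10^-8 cm.
With Z = 4, ρ = Z·M/(N_A·a³) = 4 × 26.98 / (6.022 × 10²³ × 6.617 × 10^-23) = 2.708 g/cm³.

2.71 g/cm³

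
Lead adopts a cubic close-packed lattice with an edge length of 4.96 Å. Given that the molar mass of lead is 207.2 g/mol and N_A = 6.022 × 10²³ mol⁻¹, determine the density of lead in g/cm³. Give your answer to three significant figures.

An FCC unit cell contains Z = 4 atoms.
Cell volume: a³ = (4.96 Å)³ = (4.960 × 10^-8 cm)³ = 1.220 × 10^-22 cm³.
ρ = Z·M/(N_A·a³) = 4 × 207.2 / (6.022 × 10²³ × 1.220 × 10^-22) = 11.28 g/cm³.

11.3 g/cm³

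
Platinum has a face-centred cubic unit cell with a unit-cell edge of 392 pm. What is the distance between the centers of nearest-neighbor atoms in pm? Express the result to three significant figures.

In an FCC structure, atoms touch along the face diagonal, so √2·a = 4r; the nearest-neighbor distance equals 2r = 0.7071·a.
d = 0.7071 × 392 = 277 pm.

277 pm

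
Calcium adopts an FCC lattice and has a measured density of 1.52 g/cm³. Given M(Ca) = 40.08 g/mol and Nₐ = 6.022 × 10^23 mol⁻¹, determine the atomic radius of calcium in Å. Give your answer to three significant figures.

For an FCC cell (Z = 4), a³ = Z·M/(N_A·ρ) = 4 × 40.08 / (6.022 × 10²³ × 1.520) = 1.751 × 10^-22 cm³, so a = 5.595 × 10^-8 cm = 5.595 Å.
Atoms touch along the face diagonal, so √2·a = 4r, so r = 0.3536 × a = 1.98 Å.

1.98 Å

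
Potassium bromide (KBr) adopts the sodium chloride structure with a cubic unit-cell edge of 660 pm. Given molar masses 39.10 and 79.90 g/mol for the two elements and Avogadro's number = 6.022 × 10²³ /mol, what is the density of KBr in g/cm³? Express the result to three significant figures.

2.75 g/cm³

The sodium chloride structure contains Z = 4 formula units per cell; M(KBr) = 39.10 + 79.90 = 119.0 g/mol.
a³ = (6.600 × 10^-8 cm)³ = 2.875 × 10^-22 cm³.
ρ = 4 × 119.0 / (6.022 × 10²³ × 2.875 × 10^-22) = 2.749 g/cm³.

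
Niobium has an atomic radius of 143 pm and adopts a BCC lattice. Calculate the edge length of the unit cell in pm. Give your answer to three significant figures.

330 pm

In a BCC lattice, atoms touch along the body diagonal, so √3·a = 4r.
a = 4r/√3 = 4 × 143 / 1.7321 = 330 pm.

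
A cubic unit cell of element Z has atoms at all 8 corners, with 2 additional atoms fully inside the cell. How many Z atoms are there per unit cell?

3

Corner atoms are shared by 8 cells (1/8 each), interior atoms are unshared.
Net atoms = 8 × 1/8 + 2 = 1 + 2 = 3.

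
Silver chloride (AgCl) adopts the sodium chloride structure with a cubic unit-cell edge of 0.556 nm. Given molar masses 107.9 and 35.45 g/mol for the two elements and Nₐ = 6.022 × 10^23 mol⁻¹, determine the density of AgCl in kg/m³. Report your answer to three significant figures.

The sodium chloride structure contains Z = 4 formula units per cell; M(AgCl) = 107.9 + 35.45 = 143.35 g/mol.
a³ = (5.560 × 10^-8 cm)³ = 1.719 × 10^-22 cm³.
ρ = 4 × 143.35 / (6.022 × 10²³ × 1.719 × 10^-22) = 5.540 g/cm³ = 5540 kg/m³.

5540 kg/m³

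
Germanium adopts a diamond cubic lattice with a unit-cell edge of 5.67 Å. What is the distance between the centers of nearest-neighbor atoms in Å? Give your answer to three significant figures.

In a diamond cubic structure, nearest neighbors lie along the body diagonal with √3·a = 8r; the nearest-neighbor distance equals 2r = 0.4330·a.
d = 0.4330 × 5.67 = 2.46 Å.

2.46 Å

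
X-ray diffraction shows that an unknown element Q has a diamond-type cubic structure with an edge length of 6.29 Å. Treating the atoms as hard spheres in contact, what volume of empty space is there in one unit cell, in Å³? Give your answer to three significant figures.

In a diamond cubic lattice nearest neighbors lie along the body diagonal with √3·a = 8r, so r = 0.2165a = 1.362 Å.
V_cell = a³ = 248.9 Å³; V_atoms = 8 × (4/3)πr³ = 84.63 Å³.
Empty space = 248.9 − 84.63 = 164 Å³.

164 Å³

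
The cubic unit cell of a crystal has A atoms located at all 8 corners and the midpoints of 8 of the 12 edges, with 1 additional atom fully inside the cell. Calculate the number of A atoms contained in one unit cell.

Corner atoms are shared by 8 cells (1/8 each), edge atoms by 4 (1/4 each), interior atoms are unshared.
Net atoms = 8 × 1/8 + 8 × 1/4 + 1 = 1 + 2 + 1 = 4.

4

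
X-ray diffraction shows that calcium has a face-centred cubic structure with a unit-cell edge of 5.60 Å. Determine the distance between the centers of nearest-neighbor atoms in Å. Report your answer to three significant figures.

In an FCC structure, atoms touch along the face diagonal, so √2·a = 4r; the nearest-neighbor distance equals 2r = 0.7071·a.
d = 0.7071 × 5.60 = 3.96 Å.

3.96 Å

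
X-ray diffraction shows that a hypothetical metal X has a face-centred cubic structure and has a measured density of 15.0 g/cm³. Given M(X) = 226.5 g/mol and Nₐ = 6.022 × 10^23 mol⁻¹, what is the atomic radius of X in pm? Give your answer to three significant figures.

164 pm

For an FCC cell (Z = 4), a³ = Z·M/(N_A·ρ) = 4 × 226.5 / (6.022 × 10²³ × 15.00) = 1.003 × 10^-22 cm³, so a = 4.646 × 10^-8 cm = 464.6 pm.
Atoms touch along the face diagonal, so √2·a = 4r, so r = 0.3536 × a = 164 pm.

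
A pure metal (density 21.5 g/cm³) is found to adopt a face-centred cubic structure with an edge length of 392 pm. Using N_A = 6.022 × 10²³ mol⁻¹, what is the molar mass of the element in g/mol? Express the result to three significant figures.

An FCC cell has Z = 4 atoms; a = 3.920 × 10^-8 cm.
M = ρ·N_A·a³/Z = 21.5 × 6.022 × 10²³ × 6.024 × 10^-23 / 4 = 195 g/mol.

195 g/mol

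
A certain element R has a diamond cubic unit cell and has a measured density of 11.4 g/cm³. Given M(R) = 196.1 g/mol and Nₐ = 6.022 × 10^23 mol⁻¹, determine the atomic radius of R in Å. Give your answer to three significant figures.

1.32 Å

For a diamond cubic cell (Z = 8), a³ = Z·M/(N_A·ρ) = 8 × 196.1 / (6.022 × 10²³ × 11.40) = 2.285 × 10^-22 cm³, so a = 6.114 × 10^-8 cm = 6.114 Å.
Nearest neighbors lie along the body diagonal with √3·a = 8r, so r = 0.2165 × a = 1.32 Å.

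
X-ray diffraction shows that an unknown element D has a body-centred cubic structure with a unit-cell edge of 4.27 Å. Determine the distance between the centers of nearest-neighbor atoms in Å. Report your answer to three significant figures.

3.70 Å

In a BCC structure, atoms touch along the body diagonal, so √3·a = 4r; the nearest-neighbor distance equals 2r = 0.8660·a.
d = 0.8660 × 4.27 = 3.70 Å.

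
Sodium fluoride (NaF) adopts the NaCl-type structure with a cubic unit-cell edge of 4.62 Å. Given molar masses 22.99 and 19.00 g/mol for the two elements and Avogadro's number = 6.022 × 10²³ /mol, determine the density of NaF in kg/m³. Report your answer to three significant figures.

2830 kg/m³

The NaCl-type structure contains Z = 4 formula units per cell; M(NaF) = 22.99 + 19.00 = 41.99 g/mol.
a³ = (4.620 × 10^-8 cm)³ = 9.861 × 10^-23 cm³.
ρ = 4 × 41.99 / (6.022 × 10²³ × 9.861 × 10^-23) = 2.828 g/cm³ = 2830 kg/m³.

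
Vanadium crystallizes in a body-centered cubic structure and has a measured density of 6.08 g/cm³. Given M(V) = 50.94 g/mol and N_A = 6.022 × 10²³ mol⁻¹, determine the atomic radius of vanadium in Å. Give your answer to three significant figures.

1.31 Å

For a BCC cell (Z = 2), a³ = Z·M/(N_A·ρ) = 2 × 50.94 / (6.022 × 10²³ × 6.080) = 2.783 × 10^-23 cm³, so a = 3.030 × 10^-8 cm = 3.030 Å.
Atoms touch along the body diagonal, so √3·a = 4r, so r = 0.4330 × a = 1.31 Å.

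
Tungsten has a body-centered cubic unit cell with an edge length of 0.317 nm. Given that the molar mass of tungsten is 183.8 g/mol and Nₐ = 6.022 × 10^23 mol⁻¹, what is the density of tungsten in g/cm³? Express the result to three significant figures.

19.2 g/cm³

A BCC unit cell contains Z = 2 atoms.
Cell volume: a³ = (0.317 nm)³ = (3.170 × 10^-8 cm)³ = 3.186 × 10^-23 cm³.
ρ = Z·M/(N_A·a³) = 2 × 183.8 / (6.022 × 10²³ × 3.186 × 10^-23) = 19.16 g/cm³.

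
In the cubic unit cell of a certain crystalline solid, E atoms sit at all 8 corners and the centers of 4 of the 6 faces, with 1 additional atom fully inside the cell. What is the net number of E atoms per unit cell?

Corner atoms are shared by 8 cells (1/8 each), face atoms by 2 (1/2 each), interior atoms are unshared.
Net atoms = 8 × 1/8 + 4 × 1/2 + 1 = 1 + 2 + 1 = 4.

4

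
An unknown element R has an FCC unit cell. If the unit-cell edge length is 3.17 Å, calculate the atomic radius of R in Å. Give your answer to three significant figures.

1.12 Å

In an FCC lattice, atoms touch along the face diagonal, so √2·a = 4r.
r = √2·a/4 = 1.4142 × 3.17 / 4 = 1.12 Å.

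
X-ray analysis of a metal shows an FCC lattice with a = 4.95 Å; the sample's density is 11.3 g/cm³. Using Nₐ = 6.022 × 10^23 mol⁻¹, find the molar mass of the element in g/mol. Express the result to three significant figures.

206 g/mol

An FCC cell has Z = 4 atoms; a = 4.950 × 10^-8 cm.
M = ρ·N_A·a³/Z = 11.3 × 6.022 × 10²³ × 1.213 × 10^-22 / 4 = 206 g/mol.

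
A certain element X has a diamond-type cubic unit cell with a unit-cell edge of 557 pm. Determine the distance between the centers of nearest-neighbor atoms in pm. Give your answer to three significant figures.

In a diamond cubic structure, nearest neighbors lie along the body diagonal with √3·a = 8r; the nearest-neighbor distance equals 2r = 0.4330·a.
d = 0.4330 × 557 = 241 pm.

241 pm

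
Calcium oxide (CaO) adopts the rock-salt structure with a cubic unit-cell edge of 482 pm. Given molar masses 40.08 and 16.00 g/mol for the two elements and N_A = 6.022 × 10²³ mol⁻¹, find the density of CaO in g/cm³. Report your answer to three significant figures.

The rock-salt structure contains Z = 4 formula units per cell; M(CaO) = 40.08 + 16.00 = 56.08 g/mol.
a³ = (4.820 × 10^-8 cm)³ = 1.120 × 10^-22 cm³.
ρ = 4 × 56.08 / (6.022 × 10²³ × 1.120 × 10^-22) = 3.326 g/cm³.

3.33 g/cm³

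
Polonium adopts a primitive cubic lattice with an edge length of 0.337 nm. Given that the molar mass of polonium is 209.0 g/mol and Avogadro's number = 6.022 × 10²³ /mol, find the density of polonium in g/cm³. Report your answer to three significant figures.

A simple cubic unit cell contains Z = 1 atom.
Cell volume: a³ = (0.337 nm)³ = (3.370 × 10^-8 cm)³ = 3.827 × 10^-23 cm³.
ρ = Z·M/(N_A·a³) = 1 × 209.0 / (6.022 × 10²³ × 3.827 × 10^-23) = 9.068 g/cm³.

9.07 g/cm³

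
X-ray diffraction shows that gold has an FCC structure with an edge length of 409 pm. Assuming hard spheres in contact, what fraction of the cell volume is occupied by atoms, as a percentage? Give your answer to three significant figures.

74.0%

In an FCC lattice atoms touch along the face diagonal, so √2·a = 4r, so r = 0.3536a = 144.6 pm.
Packing fraction = Z·(4/3)πr³ / a³ = 4 × (4/3)π × (144.6)³ / (409)³ = 0.7405 = 74.0%.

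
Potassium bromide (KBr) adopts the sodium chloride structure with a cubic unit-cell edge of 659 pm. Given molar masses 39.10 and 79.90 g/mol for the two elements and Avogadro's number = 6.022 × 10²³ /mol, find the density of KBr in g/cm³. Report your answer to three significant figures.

The sodium chloride structure contains Z = 4 formula units per cell; M(KBr) = 39.10 + 79.90 = 119.0 g/mol.
a³ = (6.590 × 10^-8 cm)³ = 2.862 × 10^-22 cm³.
ρ = 4 × 119.0 / (6.022 × 10²³ × 2.862 × 10^-22) = 2.762 g/cm³.

2.76 g/cm³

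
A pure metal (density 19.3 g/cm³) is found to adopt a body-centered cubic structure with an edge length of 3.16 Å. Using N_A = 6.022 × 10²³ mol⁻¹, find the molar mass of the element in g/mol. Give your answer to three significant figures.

A BCC cell has Z = 2 atoms; a = 3.160 × 10^-8 cm.
M = ρ·N_A·a³/Z = 19.3 × 6.022 × 10²³ × 3.155 × 10^-23 / 2 = 183 g/mol.

183 g/mol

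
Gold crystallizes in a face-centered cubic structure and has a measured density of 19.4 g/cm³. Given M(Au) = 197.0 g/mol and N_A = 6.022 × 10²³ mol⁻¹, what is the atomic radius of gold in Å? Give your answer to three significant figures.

1.44 Å

For an FCC cell (Z = 4), a³ = Z·M/(N_A·ρ) = 4 × 197.0 / (6.022 × 10²³ × 19.40) = 6.745 × 10^-23 cm³, so a = 4.071 × 10^-8 cm = 4.071 Å.
Atoms touch along the face diagonal, so √2·a = 4r, so r = 0.3536 × a = 1.44 Å.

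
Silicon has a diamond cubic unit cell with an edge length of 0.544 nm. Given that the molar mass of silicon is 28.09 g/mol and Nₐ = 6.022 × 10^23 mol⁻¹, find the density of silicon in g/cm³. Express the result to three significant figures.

A diamond cubic unit cell contains Z = 8 atoms.
Cell volume: a³ = (0.544 nm)³ = (5.440 × 10^-8 cm)³ = 1.610 × 10^-22 cm³.
ρ = Z·M/(N_A·a³) = 8 × 28.09 / (6.022 × 10²³ × 1.610 × 10^-22) = 2.318 g/cm³.

2.32 g/cm³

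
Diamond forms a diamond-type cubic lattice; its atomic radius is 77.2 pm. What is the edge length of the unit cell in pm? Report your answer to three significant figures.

357 pm

In a diamond cubic lattice, nearest neighbors lie along the body diagonal with √3·a = 8r.
a = 8r/√3 = 8 × 77.2 / 1.7321 = 357 pm.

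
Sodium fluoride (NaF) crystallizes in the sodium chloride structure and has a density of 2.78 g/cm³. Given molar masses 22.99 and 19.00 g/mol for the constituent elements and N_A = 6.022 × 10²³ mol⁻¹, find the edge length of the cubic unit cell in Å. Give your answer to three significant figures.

4.65 Å

M(NaF) = 41.99 g/mol; Z = 4 formula units per cell.
a³ = Z·M/(N_A·ρ) = 4 × 41.99 / (6.022 × 10²³ × 2.78) = 1.003 × 10^-22 cm³, so a = 4.647 × 10^-8 cm = 4.65 Å.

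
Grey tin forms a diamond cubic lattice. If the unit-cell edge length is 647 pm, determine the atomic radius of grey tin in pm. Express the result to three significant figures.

140 pm

In a diamond cubic lattice, nearest neighbors lie along the body diagonal with √3·a = 8r.
r = √3·a/8 = 1.7321 × 647 / 8 = 140 pm.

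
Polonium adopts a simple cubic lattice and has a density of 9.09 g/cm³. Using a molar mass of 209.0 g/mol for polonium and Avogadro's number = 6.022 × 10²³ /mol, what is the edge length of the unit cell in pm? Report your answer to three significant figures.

337 pm

With Z = 1 atom per simple cubic cell, a³ = Z·M/(N_A·ρ) = 1 × 209.0 / (6.022 × 10²³ × 9.090 g/cm³) = 3.818 × 10^-23 cm³.
a = (3.818 × 10^-23)^(1/3) = 3.367 × 10^-8 cm = 337 pm.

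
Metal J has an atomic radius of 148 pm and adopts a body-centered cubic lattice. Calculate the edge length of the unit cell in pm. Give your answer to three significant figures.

342 pm

In a BCC lattice, atoms touch along the body diagonal, so √3·a = 4r.
a = 4r/√3 = 4 × 148 / 1.7321 = 342 pm.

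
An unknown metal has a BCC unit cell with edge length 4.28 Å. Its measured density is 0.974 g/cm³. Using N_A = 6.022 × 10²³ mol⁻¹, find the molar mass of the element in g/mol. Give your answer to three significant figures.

A BCC cell has Z = 2 atoms; a = 4.280 × 10^-8 cm.
M = ρ·N_A·a³/Z = 0.974 × 6.022 × 10²³ × 7.840 × 10^-23 / 2 = 23.0 g/mol.

23.0 g/mol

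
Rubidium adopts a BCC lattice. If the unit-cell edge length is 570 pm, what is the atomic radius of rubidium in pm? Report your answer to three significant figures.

247 pm

In a BCC lattice, atoms touch along the body diagonal, so √3·a = 4r.
r = √3·a/4 = 1.7321 × 570 / 4 = 247 pm.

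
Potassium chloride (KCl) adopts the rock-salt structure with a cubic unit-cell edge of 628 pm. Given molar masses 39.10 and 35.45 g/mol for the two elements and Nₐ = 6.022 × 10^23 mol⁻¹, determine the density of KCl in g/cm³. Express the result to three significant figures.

2.00 g/cm³

The rock-salt structure contains Z = 4 formula units per cell; M(KCl) = 39.10 + 35.45 = 74.55 g/mol.
a³ = (6.280 × 10^-8 cm)³ = 2.477 × 10^-22 cm³.
ρ = 4 × 74.55 / (6.022 × 10²³ × 2.477 × 10^-22) = 1.999 g/cm³.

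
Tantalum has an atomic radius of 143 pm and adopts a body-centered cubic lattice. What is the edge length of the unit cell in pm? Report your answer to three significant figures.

330 pm

In a BCC lattice, atoms touch along the body diagonal, so √3·a = 4r.
a = 4r/√3 = 4 × 143 / 1.7321 = 330 pm.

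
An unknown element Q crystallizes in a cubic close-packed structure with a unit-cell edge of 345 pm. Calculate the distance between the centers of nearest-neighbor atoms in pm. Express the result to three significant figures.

244 pm

In an FCC structure, atoms touch along the face diagonal, so √2·a = 4r; the nearest-neighbor distance equals 2r = 0.7071·a.
d = 0.7071 × 345 = 244 pm.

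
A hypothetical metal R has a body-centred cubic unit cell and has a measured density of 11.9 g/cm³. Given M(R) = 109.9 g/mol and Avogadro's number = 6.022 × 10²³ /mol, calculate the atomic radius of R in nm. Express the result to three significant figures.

0.136 nm

For a BCC cell (Z = 2), a³ = Z·M/(N_A·ρ) = 2 × 109.9 / (6.022 × 10²³ × 11.90) = 3.067 × 10^-23 cm³, so a = 3.130 × 10^-8 cm = 0.3130 nm.
Atoms touch along the body diagonal, so √3·a = 4r, so r = 0.4330 × a = 0.136 nm.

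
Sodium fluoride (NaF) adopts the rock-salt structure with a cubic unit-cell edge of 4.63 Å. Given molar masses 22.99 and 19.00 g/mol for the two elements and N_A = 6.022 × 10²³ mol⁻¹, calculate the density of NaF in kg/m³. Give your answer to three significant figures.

The rock-salt structure contains Z = 4 formula units per cell; M(NaF) = 22.99 + 19.00 = 41.99 g/mol.
a³ = (4.630 × 10^-8 cm)³ = 9.925 × 10^-23 cm³.
ρ = 4 × 41.99 / (6.022 × 10²³ × 9.925 × 10^-23) = 2.810 g/cm³ = 2810 kg/m³.

2810 kg/m³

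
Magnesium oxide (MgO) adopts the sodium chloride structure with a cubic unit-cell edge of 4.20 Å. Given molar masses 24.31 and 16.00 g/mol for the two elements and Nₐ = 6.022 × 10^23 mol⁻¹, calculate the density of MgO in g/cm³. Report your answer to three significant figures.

3.61 g/cm³

The sodium chloride structure contains Z = 4 formula units per cell; M(MgO) = 24.31 + 16.00 = 40.31 g/mol.
a³ = (4.200 × 10^-8 cm)³ = 7.409 × 10^-23 cm³.
ρ = 4 × 40.31 / (6.022 × 10²³ × 7.409 × 10^-23) = 3.614 g/cm³.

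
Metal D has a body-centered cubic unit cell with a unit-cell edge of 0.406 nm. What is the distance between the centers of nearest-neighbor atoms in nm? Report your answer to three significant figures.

0.352 nm

In a BCC structure, atoms touch along the body diagonal, so √3·a = 4r; the nearest-neighbor distance equals 2r = 0.8660·a.
d = 0.8660 × 0.406 = 0.352 nm.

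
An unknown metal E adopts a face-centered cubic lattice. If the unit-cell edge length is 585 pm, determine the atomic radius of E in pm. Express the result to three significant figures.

207 pm

In an FCC lattice, atoms touch along the face diagonal, so √2·a = 4r.
r = √2·a/4 = 1.4142 × 585 / 4 = 207 pm.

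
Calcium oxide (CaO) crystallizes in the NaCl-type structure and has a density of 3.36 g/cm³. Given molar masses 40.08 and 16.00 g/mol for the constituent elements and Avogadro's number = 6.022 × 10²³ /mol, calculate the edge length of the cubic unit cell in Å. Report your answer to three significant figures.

4.80 Å

M(CaO) = 56.08 g/mol; Z = 4 formula units per cell.
a³ = Z·M/(N_A·ρ) = 4 × 56.08 / (6.022 × 10²³ × 3.36) = 1.109 × 10^-22 cm³, so a = 4.804 × 10^-8 cm = 4.80 Å.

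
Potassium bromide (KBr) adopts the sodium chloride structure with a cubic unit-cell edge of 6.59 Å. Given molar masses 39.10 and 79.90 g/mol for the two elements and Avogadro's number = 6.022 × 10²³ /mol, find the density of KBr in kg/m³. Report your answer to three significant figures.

2760 kg/m³

The sodium chloride structure contains Z = 4 formula units per cell; M(KBr) = 39.10 + 79.90 = 119.0 g/mol.
a³ = (6.590 × 10^-8 cm)³ = 2.862 × 10^-22 cm³.
ρ = 4 × 119.0 / (6.022 × 10²³ × 2.862 × 10^-22) = 2.762 g/cm³ = 2760 kg/m³.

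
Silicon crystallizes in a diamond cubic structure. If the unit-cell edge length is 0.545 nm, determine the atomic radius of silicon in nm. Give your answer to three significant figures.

In a diamond cubic lattice, nearest neighbors lie along the body diagonal with √3·a = 8r.
r = √3·a/8 = 1.7321 × 0.545 / 8 = 0.118 nm.

0.118 nm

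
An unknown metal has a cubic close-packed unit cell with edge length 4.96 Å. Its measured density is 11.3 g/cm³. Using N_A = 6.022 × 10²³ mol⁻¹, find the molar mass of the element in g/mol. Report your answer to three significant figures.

208 g/mol

An FCC cell has Z = 4 atoms; a = 4.960 × 10^-8 cm.
M = ρ·N_A·a³/Z = 11.3 × 6.022 × 10²³ × 1.220 × 10^-22 / 4 = 208 g/mol.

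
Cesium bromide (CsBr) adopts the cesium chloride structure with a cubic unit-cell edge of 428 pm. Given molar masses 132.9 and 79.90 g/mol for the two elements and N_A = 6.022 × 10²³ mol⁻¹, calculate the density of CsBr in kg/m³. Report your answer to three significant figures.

4510 kg/m³

The cesium chloride structure contains Z = 1 formula unit per cell; M(CsBr) = 132.9 + 79.90 = 212.8 g/mol.
a³ = (4.280 × 10^-8 cm)³ = 7.840 × 10^-23 cm³.
ρ = 1 × 212.8 / (6.022 × 10²³ × 7.840 × 10^-23) = 4.507 g/cm³ = 4510 kg/m³.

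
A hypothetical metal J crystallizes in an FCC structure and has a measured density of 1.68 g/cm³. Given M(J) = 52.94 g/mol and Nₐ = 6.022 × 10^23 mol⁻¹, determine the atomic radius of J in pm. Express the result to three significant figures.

210 pm

For an FCC cell (Z = 4), a³ = Z·M/(N_A·ρ) = 4 × 52.94 / (6.022 × 10²³ × 1.680) = 2.093 × 10^-22 cm³, so a = 5.937 × 10^-8 cm = 593.7 pm.
Atoms touch along the face diagonal, so √2·a = 4r, so r = 0.3536 × a = 210 pm.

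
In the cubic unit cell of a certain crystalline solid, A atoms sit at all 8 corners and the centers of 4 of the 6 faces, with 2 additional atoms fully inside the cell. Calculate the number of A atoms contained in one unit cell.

5

Corner atoms are shared by 8 cells (1/8 each), face atoms by 2 (1/2 each), interior atoms are unshared.
Net atoms = 8 × 1/8 + 4 × 1/2 + 2 = 1 + 2 + 2 = 5.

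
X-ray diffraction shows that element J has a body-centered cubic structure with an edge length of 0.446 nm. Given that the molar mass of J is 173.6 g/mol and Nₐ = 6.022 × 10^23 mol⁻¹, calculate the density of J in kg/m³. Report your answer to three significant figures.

6500 kg/m³

A BCC unit cell contains Z = 2 atoms.
Cell volume: a³ = (0.446 nm)³ = (4.460 × 10^-8 cm)³ = 8.872 × 10^-23 cm³.
ρ = Z·M/(N_A·a³) = 2 × 173.6 / (6.022 × 10²³ × 8.872 × 10^-23) = 6.499 g/cm³ = 6500 kg/m³.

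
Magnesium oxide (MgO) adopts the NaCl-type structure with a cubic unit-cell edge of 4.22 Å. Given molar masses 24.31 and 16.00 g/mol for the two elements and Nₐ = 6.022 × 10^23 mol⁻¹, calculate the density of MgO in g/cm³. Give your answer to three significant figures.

The NaCl-type structure contains Z = 4 formula units per cell; M(MgO) = 24.31 + 16.00 = 40.31 g/mol.
a³ = (4.220 × 10^-8 cm)³ = 7.515 × 10^-23 cm³.
ρ = 4 × 40.31 / (6.022 × 10²³ × 7.515 × 10^-23) = 3.563 g/cm³.

3.56 g/cm³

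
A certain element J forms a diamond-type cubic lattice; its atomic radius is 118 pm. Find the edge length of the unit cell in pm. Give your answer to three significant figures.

545 pm

In a diamond cubic lattice, nearest neighbors lie along the body diagonal with √3·a = 8r.
a = 8r/√3 = 8 × 118 / 1.7321 = 545 pm.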